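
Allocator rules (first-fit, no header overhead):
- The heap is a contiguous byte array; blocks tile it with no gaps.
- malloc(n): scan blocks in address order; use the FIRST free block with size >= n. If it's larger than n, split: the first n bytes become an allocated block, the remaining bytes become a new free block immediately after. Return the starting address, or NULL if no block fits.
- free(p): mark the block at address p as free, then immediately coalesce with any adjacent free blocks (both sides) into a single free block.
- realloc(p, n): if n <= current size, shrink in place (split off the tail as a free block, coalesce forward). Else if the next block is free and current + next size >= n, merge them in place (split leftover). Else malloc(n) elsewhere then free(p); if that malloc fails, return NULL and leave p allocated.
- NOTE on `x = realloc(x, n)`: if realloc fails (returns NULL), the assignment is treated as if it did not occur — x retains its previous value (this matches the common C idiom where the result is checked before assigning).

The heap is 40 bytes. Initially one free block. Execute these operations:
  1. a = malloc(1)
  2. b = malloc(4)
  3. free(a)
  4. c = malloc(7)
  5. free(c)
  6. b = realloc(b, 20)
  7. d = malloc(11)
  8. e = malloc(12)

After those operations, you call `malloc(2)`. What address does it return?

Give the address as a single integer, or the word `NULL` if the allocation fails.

Op 1: a = malloc(1) -> a = 0; heap: [0-0 ALLOC][1-39 FREE]
Op 2: b = malloc(4) -> b = 1; heap: [0-0 ALLOC][1-4 ALLOC][5-39 FREE]
Op 3: free(a) -> (freed a); heap: [0-0 FREE][1-4 ALLOC][5-39 FREE]
Op 4: c = malloc(7) -> c = 5; heap: [0-0 FREE][1-4 ALLOC][5-11 ALLOC][12-39 FREE]
Op 5: free(c) -> (freed c); heap: [0-0 FREE][1-4 ALLOC][5-39 FREE]
Op 6: b = realloc(b, 20) -> b = 1; heap: [0-0 FREE][1-20 ALLOC][21-39 FREE]
Op 7: d = malloc(11) -> d = 21; heap: [0-0 FREE][1-20 ALLOC][21-31 ALLOC][32-39 FREE]
Op 8: e = malloc(12) -> e = NULL; heap: [0-0 FREE][1-20 ALLOC][21-31 ALLOC][32-39 FREE]
malloc(2): first-fit scan over [0-0 FREE][1-20 ALLOC][21-31 ALLOC][32-39 FREE] -> 32

Answer: 32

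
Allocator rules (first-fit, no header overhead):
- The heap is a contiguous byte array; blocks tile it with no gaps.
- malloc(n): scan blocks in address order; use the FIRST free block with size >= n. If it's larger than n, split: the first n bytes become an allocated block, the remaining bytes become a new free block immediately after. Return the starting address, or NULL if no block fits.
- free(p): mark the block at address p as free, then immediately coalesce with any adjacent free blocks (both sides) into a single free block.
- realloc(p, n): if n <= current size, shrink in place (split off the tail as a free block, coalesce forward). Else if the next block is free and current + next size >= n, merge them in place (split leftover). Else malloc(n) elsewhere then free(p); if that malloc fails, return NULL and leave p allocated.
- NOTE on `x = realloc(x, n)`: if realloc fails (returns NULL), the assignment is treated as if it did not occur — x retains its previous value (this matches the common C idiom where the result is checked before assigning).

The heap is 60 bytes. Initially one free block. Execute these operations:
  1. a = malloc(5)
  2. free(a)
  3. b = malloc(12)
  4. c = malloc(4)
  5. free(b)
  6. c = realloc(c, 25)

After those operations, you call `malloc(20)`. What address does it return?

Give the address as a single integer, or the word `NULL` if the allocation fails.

Op 1: a = malloc(5) -> a = 0; heap: [0-4 ALLOC][5-59 FREE]
Op 2: free(a) -> (freed a); heap: [0-59 FREE]
Op 3: b = malloc(12) -> b = 0; heap: [0-11 ALLOC][12-59 FREE]
Op 4: c = malloc(4) -> c = 12; heap: [0-11 ALLOC][12-15 ALLOC][16-59 FREE]
Op 5: free(b) -> (freed b); heap: [0-11 FREE][12-15 ALLOC][16-59 FREE]
Op 6: c = realloc(c, 25) -> c = 12; heap: [0-11 FREE][12-36 ALLOC][37-59 FREE]
malloc(20): first-fit scan over [0-11 FREE][12-36 ALLOC][37-59 FREE] -> 37

Answer: 37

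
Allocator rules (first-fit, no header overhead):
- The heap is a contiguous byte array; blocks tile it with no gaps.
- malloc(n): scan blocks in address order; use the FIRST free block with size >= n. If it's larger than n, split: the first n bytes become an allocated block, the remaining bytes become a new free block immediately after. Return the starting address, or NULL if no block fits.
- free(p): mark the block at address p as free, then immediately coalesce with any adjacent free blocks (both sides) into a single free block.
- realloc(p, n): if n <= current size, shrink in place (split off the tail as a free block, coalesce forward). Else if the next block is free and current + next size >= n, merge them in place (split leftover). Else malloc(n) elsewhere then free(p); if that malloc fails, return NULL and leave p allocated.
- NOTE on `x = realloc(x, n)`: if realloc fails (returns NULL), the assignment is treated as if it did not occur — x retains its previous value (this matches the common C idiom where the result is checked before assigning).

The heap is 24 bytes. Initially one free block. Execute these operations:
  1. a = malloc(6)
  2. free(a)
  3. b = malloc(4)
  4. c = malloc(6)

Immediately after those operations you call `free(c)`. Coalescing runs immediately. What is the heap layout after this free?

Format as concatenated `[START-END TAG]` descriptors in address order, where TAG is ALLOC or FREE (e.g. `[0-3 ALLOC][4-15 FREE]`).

Op 1: a = malloc(6) -> a = 0; heap: [0-5 ALLOC][6-23 FREE]
Op 2: free(a) -> (freed a); heap: [0-23 FREE]
Op 3: b = malloc(4) -> b = 0; heap: [0-3 ALLOC][4-23 FREE]
Op 4: c = malloc(6) -> c = 4; heap: [0-3 ALLOC][4-9 ALLOC][10-23 FREE]
free(c): c = 4 -> block [4-9 ALLOC]; mark free, coalesce with adjacent free neighbors -> [0-3 ALLOC][4-23 FREE]

Answer: [0-3 ALLOC][4-23 FREE]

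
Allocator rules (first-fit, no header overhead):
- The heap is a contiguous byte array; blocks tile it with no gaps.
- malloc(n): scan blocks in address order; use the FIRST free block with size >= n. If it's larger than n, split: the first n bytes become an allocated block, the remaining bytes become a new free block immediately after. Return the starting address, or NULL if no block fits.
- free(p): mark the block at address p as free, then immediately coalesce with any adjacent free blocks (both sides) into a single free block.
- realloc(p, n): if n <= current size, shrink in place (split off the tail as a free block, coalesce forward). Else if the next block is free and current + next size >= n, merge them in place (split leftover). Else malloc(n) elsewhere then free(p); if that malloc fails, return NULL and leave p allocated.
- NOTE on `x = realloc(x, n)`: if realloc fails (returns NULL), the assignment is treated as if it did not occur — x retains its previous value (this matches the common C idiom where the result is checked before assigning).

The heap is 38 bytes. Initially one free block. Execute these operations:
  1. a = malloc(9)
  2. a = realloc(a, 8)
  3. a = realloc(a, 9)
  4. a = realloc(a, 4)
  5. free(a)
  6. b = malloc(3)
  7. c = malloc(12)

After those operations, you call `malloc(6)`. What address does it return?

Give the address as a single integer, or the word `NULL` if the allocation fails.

Op 1: a = malloc(9) -> a = 0; heap: [0-8 ALLOC][9-37 FREE]
Op 2: a = realloc(a, 8) -> a = 0; heap: [0-7 ALLOC][8-37 FREE]
Op 3: a = realloc(a, 9) -> a = 0; heap: [0-8 ALLOC][9-37 FREE]
Op 4: a = realloc(a, 4) -> a = 0; heap: [0-3 ALLOC][4-37 FREE]
Op 5: free(a) -> (freed a); heap: [0-37 FREE]
Op 6: b = malloc(3) -> b = 0; heap: [0-2 ALLOC][3-37 FREE]
Op 7: c = malloc(12) -> c = 3; heap: [0-2 ALLOC][3-14 ALLOC][15-37 FREE]
malloc(6): first-fit scan over [0-2 ALLOC][3-14 ALLOC][15-37 FREE] -> 15

Answer: 15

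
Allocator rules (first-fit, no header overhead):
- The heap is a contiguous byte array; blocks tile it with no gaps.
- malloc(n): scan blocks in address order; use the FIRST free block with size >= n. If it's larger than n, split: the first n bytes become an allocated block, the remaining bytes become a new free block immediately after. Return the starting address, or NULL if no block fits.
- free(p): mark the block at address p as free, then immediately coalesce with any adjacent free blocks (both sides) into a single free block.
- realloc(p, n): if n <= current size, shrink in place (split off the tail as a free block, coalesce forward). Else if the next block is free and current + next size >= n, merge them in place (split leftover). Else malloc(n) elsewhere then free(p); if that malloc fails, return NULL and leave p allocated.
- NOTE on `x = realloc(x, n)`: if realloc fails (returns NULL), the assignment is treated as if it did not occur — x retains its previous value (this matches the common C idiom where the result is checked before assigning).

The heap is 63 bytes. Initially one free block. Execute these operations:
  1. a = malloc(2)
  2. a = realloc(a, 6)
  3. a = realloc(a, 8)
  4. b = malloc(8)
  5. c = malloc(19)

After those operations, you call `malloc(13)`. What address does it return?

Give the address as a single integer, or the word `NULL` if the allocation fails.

Answer: 35

Derivation:
Op 1: a = malloc(2) -> a = 0; heap: [0-1 ALLOC][2-62 FREE]
Op 2: a = realloc(a, 6) -> a = 0; heap: [0-5 ALLOC][6-62 FREE]
Op 3: a = realloc(a, 8) -> a = 0; heap: [0-7 ALLOC][8-62 FREE]
Op 4: b = malloc(8) -> b = 8; heap: [0-7 ALLOC][8-15 ALLOC][16-62 FREE]
Op 5: c = malloc(19) -> c = 16; heap: [0-7 ALLOC][8-15 ALLOC][16-34 ALLOC][35-62 FREE]
malloc(13): first-fit scan over [0-7 ALLOC][8-15 ALLOC][16-34 ALLOC][35-62 FREE] -> 35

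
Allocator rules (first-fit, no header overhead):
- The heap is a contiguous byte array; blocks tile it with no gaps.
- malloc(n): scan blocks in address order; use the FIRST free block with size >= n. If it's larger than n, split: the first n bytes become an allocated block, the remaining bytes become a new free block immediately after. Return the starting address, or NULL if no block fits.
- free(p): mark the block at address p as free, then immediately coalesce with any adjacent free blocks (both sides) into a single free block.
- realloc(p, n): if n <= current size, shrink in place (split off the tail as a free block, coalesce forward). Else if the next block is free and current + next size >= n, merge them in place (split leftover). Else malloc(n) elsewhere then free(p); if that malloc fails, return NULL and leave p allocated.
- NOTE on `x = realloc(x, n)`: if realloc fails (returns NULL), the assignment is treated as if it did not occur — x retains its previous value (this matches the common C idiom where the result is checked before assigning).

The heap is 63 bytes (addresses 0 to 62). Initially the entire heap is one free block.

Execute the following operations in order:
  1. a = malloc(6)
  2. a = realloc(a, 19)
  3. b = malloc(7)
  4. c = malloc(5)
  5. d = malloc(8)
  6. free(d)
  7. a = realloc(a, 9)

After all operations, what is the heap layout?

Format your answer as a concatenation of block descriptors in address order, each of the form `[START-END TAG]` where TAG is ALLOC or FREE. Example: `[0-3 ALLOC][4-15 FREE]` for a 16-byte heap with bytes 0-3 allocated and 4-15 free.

Answer: [0-8 ALLOC][9-18 FREE][19-25 ALLOC][26-30 ALLOC][31-62 FREE]

Derivation:
Op 1: a = malloc(6) -> a = 0; heap: [0-5 ALLOC][6-62 FREE]
Op 2: a = realloc(a, 19) -> a = 0; heap: [0-18 ALLOC][19-62 FREE]
Op 3: b = malloc(7) -> b = 19; heap: [0-18 ALLOC][19-25 ALLOC][26-62 FREE]
Op 4: c = malloc(5) -> c = 26; heap: [0-18 ALLOC][19-25 ALLOC][26-30 ALLOC][31-62 FREE]
Op 5: d = malloc(8) -> d = 31; heap: [0-18 ALLOC][19-25 ALLOC][26-30 ALLOC][31-38 ALLOC][39-62 FREE]
Op 6: free(d) -> (freed d); heap: [0-18 ALLOC][19-25 ALLOC][26-30 ALLOC][31-62 FREE]
Op 7: a = realloc(a, 9) -> a = 0; heap: [0-8 ALLOC][9-18 FREE][19-25 ALLOC][26-30 ALLOC][31-62 FREE]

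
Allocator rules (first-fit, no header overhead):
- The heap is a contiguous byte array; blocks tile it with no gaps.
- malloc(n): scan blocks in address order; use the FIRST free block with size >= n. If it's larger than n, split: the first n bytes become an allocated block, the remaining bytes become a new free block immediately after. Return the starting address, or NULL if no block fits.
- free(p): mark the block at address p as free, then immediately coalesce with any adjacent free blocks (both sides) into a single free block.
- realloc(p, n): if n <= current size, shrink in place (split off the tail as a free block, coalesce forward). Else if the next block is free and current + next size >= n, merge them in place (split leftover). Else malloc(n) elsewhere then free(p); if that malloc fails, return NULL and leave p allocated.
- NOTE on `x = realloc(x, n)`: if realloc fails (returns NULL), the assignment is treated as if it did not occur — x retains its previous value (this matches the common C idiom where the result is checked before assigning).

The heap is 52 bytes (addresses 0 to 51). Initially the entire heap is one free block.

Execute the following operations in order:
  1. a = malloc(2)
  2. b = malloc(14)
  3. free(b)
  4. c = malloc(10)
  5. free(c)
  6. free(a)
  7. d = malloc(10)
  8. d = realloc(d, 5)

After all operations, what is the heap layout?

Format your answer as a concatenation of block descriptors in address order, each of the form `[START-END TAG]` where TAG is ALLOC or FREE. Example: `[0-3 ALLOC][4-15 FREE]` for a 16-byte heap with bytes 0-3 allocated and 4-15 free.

Op 1: a = malloc(2) -> a = 0; heap: [0-1 ALLOC][2-51 FREE]
Op 2: b = malloc(14) -> b = 2; heap: [0-1 ALLOC][2-15 ALLOC][16-51 FREE]
Op 3: free(b) -> (freed b); heap: [0-1 ALLOC][2-51 FREE]
Op 4: c = malloc(10) -> c = 2; heap: [0-1 ALLOC][2-11 ALLOC][12-51 FREE]
Op 5: free(c) -> (freed c); heap: [0-1 ALLOC][2-51 FREE]
Op 6: free(a) -> (freed a); heap: [0-51 FREE]
Op 7: d = malloc(10) -> d = 0; heap: [0-9 ALLOC][10-51 FREE]
Op 8: d = realloc(d, 5) -> d = 0; heap: [0-4 ALLOC][5-51 FREE]

Answer: [0-4 ALLOC][5-51 FREE]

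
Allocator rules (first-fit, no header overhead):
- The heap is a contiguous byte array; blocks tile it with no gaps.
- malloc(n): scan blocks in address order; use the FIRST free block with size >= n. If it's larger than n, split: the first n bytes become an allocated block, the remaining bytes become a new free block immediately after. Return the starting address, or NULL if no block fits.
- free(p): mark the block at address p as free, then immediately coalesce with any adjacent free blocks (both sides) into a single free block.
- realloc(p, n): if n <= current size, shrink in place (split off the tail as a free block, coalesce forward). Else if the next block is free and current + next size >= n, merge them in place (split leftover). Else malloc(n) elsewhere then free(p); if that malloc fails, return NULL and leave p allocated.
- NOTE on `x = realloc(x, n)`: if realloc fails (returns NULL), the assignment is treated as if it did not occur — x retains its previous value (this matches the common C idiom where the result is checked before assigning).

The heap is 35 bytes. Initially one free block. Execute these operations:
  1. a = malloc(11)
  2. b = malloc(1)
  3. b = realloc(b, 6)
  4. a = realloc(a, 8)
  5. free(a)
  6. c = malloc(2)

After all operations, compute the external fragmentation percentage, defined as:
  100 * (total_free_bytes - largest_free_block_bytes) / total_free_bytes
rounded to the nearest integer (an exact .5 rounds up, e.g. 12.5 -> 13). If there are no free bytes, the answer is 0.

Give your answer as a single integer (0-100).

Answer: 33

Derivation:
Op 1: a = malloc(11) -> a = 0; heap: [0-10 ALLOC][11-34 FREE]
Op 2: b = malloc(1) -> b = 11; heap: [0-10 ALLOC][11-11 ALLOC][12-34 FREE]
Op 3: b = realloc(b, 6) -> b = 11; heap: [0-10 ALLOC][11-16 ALLOC][17-34 FREE]
Op 4: a = realloc(a, 8) -> a = 0; heap: [0-7 ALLOC][8-10 FREE][11-16 ALLOC][17-34 FREE]
Op 5: free(a) -> (freed a); heap: [0-10 FREE][11-16 ALLOC][17-34 FREE]
Op 6: c = malloc(2) -> c = 0; heap: [0-1 ALLOC][2-10 FREE][11-16 ALLOC][17-34 FREE]
Free blocks: [9 18] total_free=27 largest=18 -> 100*(27-18)/27 = 900/27 ≈ 33.333 -> rounds to 33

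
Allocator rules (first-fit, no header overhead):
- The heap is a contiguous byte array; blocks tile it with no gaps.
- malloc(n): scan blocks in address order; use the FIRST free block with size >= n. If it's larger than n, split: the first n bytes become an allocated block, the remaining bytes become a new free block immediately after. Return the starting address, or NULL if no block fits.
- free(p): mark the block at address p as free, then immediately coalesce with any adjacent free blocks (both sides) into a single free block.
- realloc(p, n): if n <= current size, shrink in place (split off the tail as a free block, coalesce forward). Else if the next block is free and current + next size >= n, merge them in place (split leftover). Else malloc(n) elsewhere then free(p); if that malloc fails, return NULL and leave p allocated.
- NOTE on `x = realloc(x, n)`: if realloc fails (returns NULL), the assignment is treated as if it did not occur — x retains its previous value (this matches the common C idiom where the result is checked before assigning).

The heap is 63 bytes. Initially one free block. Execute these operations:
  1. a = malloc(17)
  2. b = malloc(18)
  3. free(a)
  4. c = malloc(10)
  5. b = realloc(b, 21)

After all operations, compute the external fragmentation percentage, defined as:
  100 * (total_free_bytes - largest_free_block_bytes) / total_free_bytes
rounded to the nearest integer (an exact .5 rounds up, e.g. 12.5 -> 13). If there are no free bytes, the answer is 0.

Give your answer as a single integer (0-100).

Op 1: a = malloc(17) -> a = 0; heap: [0-16 ALLOC][17-62 FREE]
Op 2: b = malloc(18) -> b = 17; heap: [0-16 ALLOC][17-34 ALLOC][35-62 FREE]
Op 3: free(a) -> (freed a); heap: [0-16 FREE][17-34 ALLOC][35-62 FREE]
Op 4: c = malloc(10) -> c = 0; heap: [0-9 ALLOC][10-16 FREE][17-34 ALLOC][35-62 FREE]
Op 5: b = realloc(b, 21) -> b = 17; heap: [0-9 ALLOC][10-16 FREE][17-37 ALLOC][38-62 FREE]
Free blocks: [7 25] total_free=32 largest=25 -> 100*(32-25)/32 = 700/32 = 21.875 -> rounds to 22

Answer: 22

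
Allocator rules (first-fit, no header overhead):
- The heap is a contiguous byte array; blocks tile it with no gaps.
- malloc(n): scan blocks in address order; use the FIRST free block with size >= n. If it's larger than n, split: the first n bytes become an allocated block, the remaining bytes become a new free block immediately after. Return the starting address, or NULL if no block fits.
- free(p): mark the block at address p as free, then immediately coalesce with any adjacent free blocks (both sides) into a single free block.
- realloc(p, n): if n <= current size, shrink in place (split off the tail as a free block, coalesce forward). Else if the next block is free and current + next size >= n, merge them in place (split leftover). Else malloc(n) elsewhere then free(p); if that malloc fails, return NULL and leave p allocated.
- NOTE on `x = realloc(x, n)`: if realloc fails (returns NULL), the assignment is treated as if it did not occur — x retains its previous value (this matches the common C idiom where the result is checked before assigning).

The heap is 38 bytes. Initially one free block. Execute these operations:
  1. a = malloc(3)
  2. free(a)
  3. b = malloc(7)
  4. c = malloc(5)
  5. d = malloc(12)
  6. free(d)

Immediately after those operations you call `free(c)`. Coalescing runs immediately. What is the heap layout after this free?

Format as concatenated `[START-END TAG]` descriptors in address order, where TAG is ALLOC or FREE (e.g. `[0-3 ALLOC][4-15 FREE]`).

Op 1: a = malloc(3) -> a = 0; heap: [0-2 ALLOC][3-37 FREE]
Op 2: free(a) -> (freed a); heap: [0-37 FREE]
Op 3: b = malloc(7) -> b = 0; heap: [0-6 ALLOC][7-37 FREE]
Op 4: c = malloc(5) -> c = 7; heap: [0-6 ALLOC][7-11 ALLOC][12-37 FREE]
Op 5: d = malloc(12) -> d = 12; heap: [0-6 ALLOC][7-11 ALLOC][12-23 ALLOC][24-37 FREE]
Op 6: free(d) -> (freed d); heap: [0-6 ALLOC][7-11 ALLOC][12-37 FREE]
free(c): c = 7 -> block [7-11 ALLOC]; mark free, coalesce with adjacent free neighbors -> [0-6 ALLOC][7-37 FREE]

Answer: [0-6 ALLOC][7-37 FREE]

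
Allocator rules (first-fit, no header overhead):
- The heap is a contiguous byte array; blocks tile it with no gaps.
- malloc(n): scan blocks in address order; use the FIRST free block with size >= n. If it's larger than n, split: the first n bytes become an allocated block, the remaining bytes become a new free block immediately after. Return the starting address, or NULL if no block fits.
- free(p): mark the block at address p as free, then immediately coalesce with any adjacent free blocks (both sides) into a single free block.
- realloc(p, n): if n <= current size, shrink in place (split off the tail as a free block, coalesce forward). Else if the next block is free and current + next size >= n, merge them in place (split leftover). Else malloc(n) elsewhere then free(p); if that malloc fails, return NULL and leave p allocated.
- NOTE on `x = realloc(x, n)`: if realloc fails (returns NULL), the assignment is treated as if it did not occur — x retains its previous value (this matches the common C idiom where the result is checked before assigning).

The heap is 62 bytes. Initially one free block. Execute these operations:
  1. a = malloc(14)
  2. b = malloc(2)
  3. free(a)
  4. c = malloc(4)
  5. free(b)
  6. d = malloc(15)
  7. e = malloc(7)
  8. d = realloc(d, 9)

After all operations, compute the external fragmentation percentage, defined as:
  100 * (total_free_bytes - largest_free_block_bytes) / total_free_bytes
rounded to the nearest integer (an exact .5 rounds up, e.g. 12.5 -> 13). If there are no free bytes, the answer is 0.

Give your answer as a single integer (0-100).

Answer: 14

Derivation:
Op 1: a = malloc(14) -> a = 0; heap: [0-13 ALLOC][14-61 FREE]
Op 2: b = malloc(2) -> b = 14; heap: [0-13 ALLOC][14-15 ALLOC][16-61 FREE]
Op 3: free(a) -> (freed a); heap: [0-13 FREE][14-15 ALLOC][16-61 FREE]
Op 4: c = malloc(4) -> c = 0; heap: [0-3 ALLOC][4-13 FREE][14-15 ALLOC][16-61 FREE]
Op 5: free(b) -> (freed b); heap: [0-3 ALLOC][4-61 FREE]
Op 6: d = malloc(15) -> d = 4; heap: [0-3 ALLOC][4-18 ALLOC][19-61 FREE]
Op 7: e = malloc(7) -> e = 19; heap: [0-3 ALLOC][4-18 ALLOC][19-25 ALLOC][26-61 FREE]
Op 8: d = realloc(d, 9) -> d = 4; heap: [0-3 ALLOC][4-12 ALLOC][13-18 FREE][19-25 ALLOC][26-61 FREE]
Free blocks: [6 36] total_free=42 largest=36 -> 100*(42-36)/42 = 600/42 ≈ 14.286 -> rounds to 14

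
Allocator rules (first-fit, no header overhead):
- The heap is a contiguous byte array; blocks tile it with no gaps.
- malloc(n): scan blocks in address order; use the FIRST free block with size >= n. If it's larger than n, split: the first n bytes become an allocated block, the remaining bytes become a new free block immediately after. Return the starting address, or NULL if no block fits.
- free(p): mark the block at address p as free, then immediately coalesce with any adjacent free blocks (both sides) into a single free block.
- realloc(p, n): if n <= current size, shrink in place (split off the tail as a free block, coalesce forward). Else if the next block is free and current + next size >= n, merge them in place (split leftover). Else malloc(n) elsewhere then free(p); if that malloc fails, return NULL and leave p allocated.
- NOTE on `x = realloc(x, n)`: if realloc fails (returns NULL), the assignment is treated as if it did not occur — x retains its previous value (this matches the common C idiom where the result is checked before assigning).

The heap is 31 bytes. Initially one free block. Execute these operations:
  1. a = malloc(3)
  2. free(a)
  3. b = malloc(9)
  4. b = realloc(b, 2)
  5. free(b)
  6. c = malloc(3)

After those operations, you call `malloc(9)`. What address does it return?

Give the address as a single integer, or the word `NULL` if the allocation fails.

Answer: 3

Derivation:
Op 1: a = malloc(3) -> a = 0; heap: [0-2 ALLOC][3-30 FREE]
Op 2: free(a) -> (freed a); heap: [0-30 FREE]
Op 3: b = malloc(9) -> b = 0; heap: [0-8 ALLOC][9-30 FREE]
Op 4: b = realloc(b, 2) -> b = 0; heap: [0-1 ALLOC][2-30 FREE]
Op 5: free(b) -> (freed b); heap: [0-30 FREE]
Op 6: c = malloc(3) -> c = 0; heap: [0-2 ALLOC][3-30 FREE]
malloc(9): first-fit scan over [0-2 ALLOC][3-30 FREE] -> 3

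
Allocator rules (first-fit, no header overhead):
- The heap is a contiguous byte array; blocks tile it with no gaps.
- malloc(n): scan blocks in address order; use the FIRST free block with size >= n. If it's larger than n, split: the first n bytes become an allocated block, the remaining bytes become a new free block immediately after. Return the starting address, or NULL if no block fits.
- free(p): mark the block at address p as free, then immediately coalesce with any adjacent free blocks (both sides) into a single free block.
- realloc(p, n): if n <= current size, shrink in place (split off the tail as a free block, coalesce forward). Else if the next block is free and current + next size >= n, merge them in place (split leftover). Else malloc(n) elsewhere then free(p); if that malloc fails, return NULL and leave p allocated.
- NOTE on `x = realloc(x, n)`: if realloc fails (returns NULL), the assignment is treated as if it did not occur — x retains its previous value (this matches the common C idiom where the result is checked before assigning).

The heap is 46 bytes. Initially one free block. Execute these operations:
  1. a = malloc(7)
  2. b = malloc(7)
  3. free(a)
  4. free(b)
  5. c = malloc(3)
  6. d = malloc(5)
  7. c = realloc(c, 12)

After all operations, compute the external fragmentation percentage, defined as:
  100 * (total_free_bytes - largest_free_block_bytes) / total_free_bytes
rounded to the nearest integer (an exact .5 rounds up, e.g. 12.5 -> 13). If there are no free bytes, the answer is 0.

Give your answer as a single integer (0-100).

Answer: 10

Derivation:
Op 1: a = malloc(7) -> a = 0; heap: [0-6 ALLOC][7-45 FREE]
Op 2: b = malloc(7) -> b = 7; heap: [0-6 ALLOC][7-13 ALLOC][14-45 FREE]
Op 3: free(a) -> (freed a); heap: [0-6 FREE][7-13 ALLOC][14-45 FREE]
Op 4: free(b) -> (freed b); heap: [0-45 FREE]
Op 5: c = malloc(3) -> c = 0; heap: [0-2 ALLOC][3-45 FREE]
Op 6: d = malloc(5) -> d = 3; heap: [0-2 ALLOC][3-7 ALLOC][8-45 FREE]
Op 7: c = realloc(c, 12) -> c = 8; heap: [0-2 FREE][3-7 ALLOC][8-19 ALLOC][20-45 FREE]
Free blocks: [3 26] total_free=29 largest=26 -> 100*(29-26)/29 = 300/29 ≈ 10.345 -> rounds to 10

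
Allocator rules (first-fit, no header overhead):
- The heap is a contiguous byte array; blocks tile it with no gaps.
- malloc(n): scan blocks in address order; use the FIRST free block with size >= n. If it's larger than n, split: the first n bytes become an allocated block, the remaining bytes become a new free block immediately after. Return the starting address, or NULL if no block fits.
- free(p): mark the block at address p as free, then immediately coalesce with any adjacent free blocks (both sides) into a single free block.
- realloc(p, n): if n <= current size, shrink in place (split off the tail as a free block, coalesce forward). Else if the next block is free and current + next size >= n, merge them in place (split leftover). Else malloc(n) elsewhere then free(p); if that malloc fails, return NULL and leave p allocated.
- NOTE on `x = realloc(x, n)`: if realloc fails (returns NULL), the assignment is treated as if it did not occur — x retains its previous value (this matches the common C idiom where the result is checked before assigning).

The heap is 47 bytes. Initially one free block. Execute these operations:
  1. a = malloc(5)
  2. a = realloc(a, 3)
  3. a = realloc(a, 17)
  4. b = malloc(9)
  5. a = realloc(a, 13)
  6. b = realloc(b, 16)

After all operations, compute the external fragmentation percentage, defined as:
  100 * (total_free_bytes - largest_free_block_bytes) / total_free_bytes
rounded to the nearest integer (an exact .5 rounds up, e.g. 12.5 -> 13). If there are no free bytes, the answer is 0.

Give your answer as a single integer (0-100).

Op 1: a = malloc(5) -> a = 0; heap: [0-4 ALLOC][5-46 FREE]
Op 2: a = realloc(a, 3) -> a = 0; heap: [0-2 ALLOC][3-46 FREE]
Op 3: a = realloc(a, 17) -> a = 0; heap: [0-16 ALLOC][17-46 FREE]
Op 4: b = malloc(9) -> b = 17; heap: [0-16 ALLOC][17-25 ALLOC][26-46 FREE]
Op 5: a = realloc(a, 13) -> a = 0; heap: [0-12 ALLOC][13-16 FREE][17-25 ALLOC][26-46 FREE]
Op 6: b = realloc(b, 16) -> b = 17; heap: [0-12 ALLOC][13-16 FREE][17-32 ALLOC][33-46 FREE]
Free blocks: [4 14] total_free=18 largest=14 -> 100*(18-14)/18 = 400/18 ≈ 22.222 -> rounds to 22

Answer: 22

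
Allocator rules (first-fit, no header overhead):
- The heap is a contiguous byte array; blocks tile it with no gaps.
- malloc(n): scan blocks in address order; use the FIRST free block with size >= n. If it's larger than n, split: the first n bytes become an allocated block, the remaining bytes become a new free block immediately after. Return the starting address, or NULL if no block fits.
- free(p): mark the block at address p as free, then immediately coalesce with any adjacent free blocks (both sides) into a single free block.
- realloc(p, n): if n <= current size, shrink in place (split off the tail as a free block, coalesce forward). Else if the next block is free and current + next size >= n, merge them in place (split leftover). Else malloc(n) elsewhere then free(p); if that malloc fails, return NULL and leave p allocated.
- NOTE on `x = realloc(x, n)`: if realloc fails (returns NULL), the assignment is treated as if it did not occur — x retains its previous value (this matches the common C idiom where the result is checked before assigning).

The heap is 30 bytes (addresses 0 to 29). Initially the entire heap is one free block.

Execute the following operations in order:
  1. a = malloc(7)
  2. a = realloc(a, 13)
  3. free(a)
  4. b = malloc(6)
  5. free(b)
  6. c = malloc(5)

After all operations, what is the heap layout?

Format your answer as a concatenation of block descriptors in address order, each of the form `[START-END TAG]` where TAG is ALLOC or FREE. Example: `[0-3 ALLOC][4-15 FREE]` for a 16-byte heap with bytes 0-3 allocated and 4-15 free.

Answer: [0-4 ALLOC][5-29 FREE]

Derivation:
Op 1: a = malloc(7) -> a = 0; heap: [0-6 ALLOC][7-29 FREE]
Op 2: a = realloc(a, 13) -> a = 0; heap: [0-12 ALLOC][13-29 FREE]
Op 3: free(a) -> (freed a); heap: [0-29 FREE]
Op 4: b = malloc(6) -> b = 0; heap: [0-5 ALLOC][6-29 FREE]
Op 5: free(b) -> (freed b); heap: [0-29 FREE]
Op 6: c = malloc(5) -> c = 0; heap: [0-4 ALLOC][5-29 FREE]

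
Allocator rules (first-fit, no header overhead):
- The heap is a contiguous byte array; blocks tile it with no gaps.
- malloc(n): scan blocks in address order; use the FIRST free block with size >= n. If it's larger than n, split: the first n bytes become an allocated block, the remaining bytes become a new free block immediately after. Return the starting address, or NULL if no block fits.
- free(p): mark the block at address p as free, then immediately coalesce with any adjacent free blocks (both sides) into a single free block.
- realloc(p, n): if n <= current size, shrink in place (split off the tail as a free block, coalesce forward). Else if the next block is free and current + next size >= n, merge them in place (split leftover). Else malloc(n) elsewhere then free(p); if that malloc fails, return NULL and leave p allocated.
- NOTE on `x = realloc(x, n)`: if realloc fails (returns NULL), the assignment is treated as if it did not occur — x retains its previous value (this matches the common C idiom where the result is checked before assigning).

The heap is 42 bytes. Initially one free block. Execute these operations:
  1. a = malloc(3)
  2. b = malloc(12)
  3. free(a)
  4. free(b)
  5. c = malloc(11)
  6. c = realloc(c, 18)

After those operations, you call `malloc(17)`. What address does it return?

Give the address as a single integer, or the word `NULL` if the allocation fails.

Op 1: a = malloc(3) -> a = 0; heap: [0-2 ALLOC][3-41 FREE]
Op 2: b = malloc(12) -> b = 3; heap: [0-2 ALLOC][3-14 ALLOC][15-41 FREE]
Op 3: free(a) -> (freed a); heap: [0-2 FREE][3-14 ALLOC][15-41 FREE]
Op 4: free(b) -> (freed b); heap: [0-41 FREE]
Op 5: c = malloc(11) -> c = 0; heap: [0-10 ALLOC][11-41 FREE]
Op 6: c = realloc(c, 18) -> c = 0; heap: [0-17 ALLOC][18-41 FREE]
malloc(17): first-fit scan over [0-17 ALLOC][18-41 FREE] -> 18

Answer: 18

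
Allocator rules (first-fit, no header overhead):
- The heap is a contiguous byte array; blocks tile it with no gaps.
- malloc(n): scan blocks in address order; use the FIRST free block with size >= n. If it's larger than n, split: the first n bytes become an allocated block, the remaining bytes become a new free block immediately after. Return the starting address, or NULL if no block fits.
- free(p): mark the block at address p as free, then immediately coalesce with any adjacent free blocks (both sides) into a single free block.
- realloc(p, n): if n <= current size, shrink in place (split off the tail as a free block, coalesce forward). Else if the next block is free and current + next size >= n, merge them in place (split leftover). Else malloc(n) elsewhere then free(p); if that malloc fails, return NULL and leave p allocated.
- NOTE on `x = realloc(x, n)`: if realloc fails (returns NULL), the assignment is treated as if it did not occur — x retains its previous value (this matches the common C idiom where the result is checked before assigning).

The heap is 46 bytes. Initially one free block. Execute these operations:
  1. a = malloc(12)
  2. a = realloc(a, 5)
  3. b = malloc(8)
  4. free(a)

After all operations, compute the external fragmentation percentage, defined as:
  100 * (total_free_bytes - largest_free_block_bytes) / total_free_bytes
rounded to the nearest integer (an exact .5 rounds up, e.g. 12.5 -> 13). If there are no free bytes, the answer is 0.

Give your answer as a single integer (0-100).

Answer: 13

Derivation:
Op 1: a = malloc(12) -> a = 0; heap: [0-11 ALLOC][12-45 FREE]
Op 2: a = realloc(a, 5) -> a = 0; heap: [0-4 ALLOC][5-45 FREE]
Op 3: b = malloc(8) -> b = 5; heap: [0-4 ALLOC][5-12 ALLOC][13-45 FREE]
Op 4: free(a) -> (freed a); heap: [0-4 FREE][5-12 ALLOC][13-45 FREE]
Free blocks: [5 33] total_free=38 largest=33 -> 100*(38-33)/38 = 500/38 ≈ 13.158 -> rounds to 13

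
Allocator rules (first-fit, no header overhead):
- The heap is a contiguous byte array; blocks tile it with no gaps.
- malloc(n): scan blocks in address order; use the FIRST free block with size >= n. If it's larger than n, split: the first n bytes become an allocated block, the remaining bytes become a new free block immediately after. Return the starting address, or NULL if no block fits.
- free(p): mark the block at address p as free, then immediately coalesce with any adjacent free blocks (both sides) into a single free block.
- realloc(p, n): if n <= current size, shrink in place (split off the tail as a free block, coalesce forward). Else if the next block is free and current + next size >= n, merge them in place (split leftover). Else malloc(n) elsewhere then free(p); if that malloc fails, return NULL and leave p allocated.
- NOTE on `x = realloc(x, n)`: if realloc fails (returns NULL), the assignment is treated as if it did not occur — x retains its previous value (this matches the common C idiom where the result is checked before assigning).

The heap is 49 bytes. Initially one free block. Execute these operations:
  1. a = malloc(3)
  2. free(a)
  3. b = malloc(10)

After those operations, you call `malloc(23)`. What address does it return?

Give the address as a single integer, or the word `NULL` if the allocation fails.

Op 1: a = malloc(3) -> a = 0; heap: [0-2 ALLOC][3-48 FREE]
Op 2: free(a) -> (freed a); heap: [0-48 FREE]
Op 3: b = malloc(10) -> b = 0; heap: [0-9 ALLOC][10-48 FREE]
malloc(23): first-fit scan over [0-9 ALLOC][10-48 FREE] -> 10

Answer: 10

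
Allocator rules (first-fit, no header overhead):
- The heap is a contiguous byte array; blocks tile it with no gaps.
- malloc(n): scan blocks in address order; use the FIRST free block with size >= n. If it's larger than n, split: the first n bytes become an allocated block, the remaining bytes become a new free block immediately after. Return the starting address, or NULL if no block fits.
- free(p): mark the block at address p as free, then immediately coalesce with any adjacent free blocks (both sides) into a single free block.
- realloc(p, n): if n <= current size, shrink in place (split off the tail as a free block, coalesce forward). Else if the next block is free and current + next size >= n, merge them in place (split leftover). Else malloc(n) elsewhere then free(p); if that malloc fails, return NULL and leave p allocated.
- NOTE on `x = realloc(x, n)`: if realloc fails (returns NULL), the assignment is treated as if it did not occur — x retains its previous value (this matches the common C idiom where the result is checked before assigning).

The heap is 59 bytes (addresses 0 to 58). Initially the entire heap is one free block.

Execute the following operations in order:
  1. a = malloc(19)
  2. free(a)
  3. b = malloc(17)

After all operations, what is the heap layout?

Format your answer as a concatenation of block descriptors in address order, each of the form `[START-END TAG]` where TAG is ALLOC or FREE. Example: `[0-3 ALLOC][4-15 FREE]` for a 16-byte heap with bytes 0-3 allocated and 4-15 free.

Answer: [0-16 ALLOC][17-58 FREE]

Derivation:
Op 1: a = malloc(19) -> a = 0; heap: [0-18 ALLOC][19-58 FREE]
Op 2: free(a) -> (freed a); heap: [0-58 FREE]
Op 3: b = malloc(17) -> b = 0; heap: [0-16 ALLOC][17-58 FREE]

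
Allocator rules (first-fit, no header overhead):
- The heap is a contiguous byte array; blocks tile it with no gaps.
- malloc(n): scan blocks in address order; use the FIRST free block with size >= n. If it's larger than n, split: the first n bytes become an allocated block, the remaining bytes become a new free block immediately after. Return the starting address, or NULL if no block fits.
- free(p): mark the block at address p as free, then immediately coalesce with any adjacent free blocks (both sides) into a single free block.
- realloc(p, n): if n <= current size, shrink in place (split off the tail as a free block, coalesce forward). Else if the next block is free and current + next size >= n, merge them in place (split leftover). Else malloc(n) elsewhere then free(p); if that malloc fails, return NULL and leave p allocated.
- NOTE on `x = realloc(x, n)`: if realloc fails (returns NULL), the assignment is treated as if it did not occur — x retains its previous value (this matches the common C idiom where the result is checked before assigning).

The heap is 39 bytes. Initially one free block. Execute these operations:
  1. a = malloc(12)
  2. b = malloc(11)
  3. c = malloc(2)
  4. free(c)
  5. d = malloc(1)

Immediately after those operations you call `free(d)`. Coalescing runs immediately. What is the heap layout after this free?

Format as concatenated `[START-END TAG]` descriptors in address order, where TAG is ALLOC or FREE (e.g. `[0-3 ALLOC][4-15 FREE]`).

Op 1: a = malloc(12) -> a = 0; heap: [0-11 ALLOC][12-38 FREE]
Op 2: b = malloc(11) -> b = 12; heap: [0-11 ALLOC][12-22 ALLOC][23-38 FREE]
Op 3: c = malloc(2) -> c = 23; heap: [0-11 ALLOC][12-22 ALLOC][23-24 ALLOC][25-38 FREE]
Op 4: free(c) -> (freed c); heap: [0-11 ALLOC][12-22 ALLOC][23-38 FREE]
Op 5: d = malloc(1) -> d = 23; heap: [0-11 ALLOC][12-22 ALLOC][23-23 ALLOC][24-38 FREE]
free(d): d = 23 -> block [23-23 ALLOC]; mark free, coalesce with adjacent free neighbors -> [0-11 ALLOC][12-22 ALLOC][23-38 FREE]

Answer: [0-11 ALLOC][12-22 ALLOC][23-38 FREE]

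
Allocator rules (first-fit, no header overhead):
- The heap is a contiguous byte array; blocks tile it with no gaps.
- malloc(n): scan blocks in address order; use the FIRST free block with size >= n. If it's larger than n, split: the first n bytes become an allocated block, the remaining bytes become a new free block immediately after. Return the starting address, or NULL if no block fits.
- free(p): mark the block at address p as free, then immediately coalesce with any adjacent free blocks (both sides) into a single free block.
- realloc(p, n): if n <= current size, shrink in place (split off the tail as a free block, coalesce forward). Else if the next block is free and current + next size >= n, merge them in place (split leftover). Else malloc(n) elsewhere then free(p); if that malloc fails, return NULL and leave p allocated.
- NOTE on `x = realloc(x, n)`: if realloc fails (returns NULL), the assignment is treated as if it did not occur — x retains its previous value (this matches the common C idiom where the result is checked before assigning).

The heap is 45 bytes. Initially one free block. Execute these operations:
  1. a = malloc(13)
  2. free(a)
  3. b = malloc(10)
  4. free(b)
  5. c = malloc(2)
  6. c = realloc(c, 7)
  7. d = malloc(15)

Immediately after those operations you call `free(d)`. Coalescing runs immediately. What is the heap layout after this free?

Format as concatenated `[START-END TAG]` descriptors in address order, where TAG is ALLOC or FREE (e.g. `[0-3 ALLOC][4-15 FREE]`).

Op 1: a = malloc(13) -> a = 0; heap: [0-12 ALLOC][13-44 FREE]
Op 2: free(a) -> (freed a); heap: [0-44 FREE]
Op 3: b = malloc(10) -> b = 0; heap: [0-9 ALLOC][10-44 FREE]
Op 4: free(b) -> (freed b); heap: [0-44 FREE]
Op 5: c = malloc(2) -> c = 0; heap: [0-1 ALLOC][2-44 FREE]
Op 6: c = realloc(c, 7) -> c = 0; heap: [0-6 ALLOC][7-44 FREE]
Op 7: d = malloc(15) -> d = 7; heap: [0-6 ALLOC][7-21 ALLOC][22-44 FREE]
free(d): d = 7 -> block [7-21 ALLOC]; mark free, coalesce with adjacent free neighbors -> [0-6 ALLOC][7-44 FREE]

Answer: [0-6 ALLOC][7-44 FREE]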